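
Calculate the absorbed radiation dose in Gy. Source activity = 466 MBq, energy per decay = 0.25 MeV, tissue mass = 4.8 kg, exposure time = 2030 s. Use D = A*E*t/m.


A = 466 MBq = 4.6600e+08 Bq
E = 0.25 MeV = 4.005e-14 J
D = A*E*t/m = 4.6600e+08*4.005e-14*2030/4.8
D = 0.007893 Gy


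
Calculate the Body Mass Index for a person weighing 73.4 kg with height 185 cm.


BMI = weight / height^2
height = 185 cm = 1.85 m
BMI = 73.4 / 1.85^2
BMI = 21.45 kg/m^2


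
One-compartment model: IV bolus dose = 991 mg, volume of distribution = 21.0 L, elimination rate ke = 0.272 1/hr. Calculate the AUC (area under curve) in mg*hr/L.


C0 = Dose/Vd = 991/21.0 = 47.1905 mg/L
AUC = C0/ke = 47.1905/0.272
AUC = 173.5 mg*hr/L


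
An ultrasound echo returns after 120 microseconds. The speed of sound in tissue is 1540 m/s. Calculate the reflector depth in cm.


depth = c * t / 2
t = 120 us = 1.2000e-04 s
depth = 1540 * 1.2000e-04 / 2
depth = 0.0924 m = 9.24 cm


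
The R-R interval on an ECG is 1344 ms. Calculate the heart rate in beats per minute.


HR = 60 / RR_interval(s)
RR = 1344 ms = 1.344 s
HR = 60 / 1.344 = 44.64 bpm


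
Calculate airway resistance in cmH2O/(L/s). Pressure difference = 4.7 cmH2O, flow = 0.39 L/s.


R = dP / flow
R = 4.7 / 0.39
R = 12.05 cmH2O/(L/s)


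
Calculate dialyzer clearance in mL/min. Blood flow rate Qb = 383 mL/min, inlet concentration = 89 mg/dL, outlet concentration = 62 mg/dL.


K = Qb * (Cb_in - Cb_out) / Cb_in
K = 383 * (89 - 62) / 89
K = 116.2 mL/min


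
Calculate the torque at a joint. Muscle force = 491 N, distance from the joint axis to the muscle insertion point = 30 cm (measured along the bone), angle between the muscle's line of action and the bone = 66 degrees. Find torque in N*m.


Torque = F * d * sin(theta)   (moment arm = d*sin(theta))
d = 30 cm = 0.3 m
Torque = 491 * 0.3 * sin(66)
Torque = 134.6 N*m


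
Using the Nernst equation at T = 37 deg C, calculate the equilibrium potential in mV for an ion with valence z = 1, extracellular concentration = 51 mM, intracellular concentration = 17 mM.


E = (RT/(zF)) * ln(C_out/C_in)
T = 37 + 273.15 = 310.15 K
E = (8.314 * 310.15 / (1 * 96485)) * ln(51/17)
E = 29.36 mV


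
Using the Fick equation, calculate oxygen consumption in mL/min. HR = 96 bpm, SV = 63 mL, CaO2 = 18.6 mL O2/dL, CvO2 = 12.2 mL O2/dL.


CO = HR*SV = 96*63/1000 = 6.048 L/min
a-v O2 diff = 18.6 - 12.2 = 6.4 mL/dL
VO2 = CO * (CaO2-CvO2) * 10 dL/L
VO2 = 6.048 * 6.4 * 10
VO2 = 387.1 mL/min


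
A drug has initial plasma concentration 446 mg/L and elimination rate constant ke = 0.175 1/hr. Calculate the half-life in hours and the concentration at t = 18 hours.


t_half = ln(2) / ke = 0.693147 / 0.175 = 3.961 hr
C(t) = C0 * exp(-ke*t) = 446 * exp(-0.175*18)
C(18) = 19.11 mg/L


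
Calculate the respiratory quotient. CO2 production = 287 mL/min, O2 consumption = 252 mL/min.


RQ = VCO2 / VO2
RQ = 287 / 252
RQ = 1.139


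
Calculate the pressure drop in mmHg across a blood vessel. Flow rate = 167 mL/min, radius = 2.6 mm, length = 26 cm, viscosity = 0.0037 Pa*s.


dP = 8*mu*L*Q / (pi*r^4)
Q = 167 mL/min = 2.78333e-06 m^3/s
dP = 149.206 Pa = 149.206 / 133.322 mmHg = 1.119 mmHg


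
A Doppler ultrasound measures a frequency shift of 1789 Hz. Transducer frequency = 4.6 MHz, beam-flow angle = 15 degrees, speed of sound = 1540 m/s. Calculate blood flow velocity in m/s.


v = fd * c / (2 * f0 * cos(theta))
v = 1789 * 1540 / (2 * 4.6000e+06 * cos(15))
v = 0.31 m/s


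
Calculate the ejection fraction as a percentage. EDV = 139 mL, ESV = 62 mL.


SV = EDV - ESV = 139 - 62 = 77 mL
EF = SV/EDV * 100 = 77/139 * 100
EF = 55.4%


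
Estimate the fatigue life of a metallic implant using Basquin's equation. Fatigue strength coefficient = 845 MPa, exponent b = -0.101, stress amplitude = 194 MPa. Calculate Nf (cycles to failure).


sigma_a = sigma_f' * (2Nf)^b
2Nf = (sigma_a/sigma_f')^(1/b)
2Nf = (194/845)^(1/-0.101)
2Nf = 2124599.2
Nf = 1.0623e+06


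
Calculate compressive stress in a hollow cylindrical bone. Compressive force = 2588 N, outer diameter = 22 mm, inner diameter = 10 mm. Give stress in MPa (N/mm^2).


A = pi*(r_o^2 - r_i^2)
r_o = 11 mm, r_i = 5 mm
A = 301.593 mm^2
sigma = F/A = 2588 / 301.593
sigma = 8.581 MPa


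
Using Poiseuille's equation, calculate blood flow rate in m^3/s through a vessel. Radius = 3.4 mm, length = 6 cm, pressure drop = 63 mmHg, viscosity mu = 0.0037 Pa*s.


Q = pi*r^4*dP / (8*mu*L)
r = 0.0034 m, L = 0.06 m
dP = 63 mmHg = 8399.286 Pa
Q = 0.001985 m^3/s


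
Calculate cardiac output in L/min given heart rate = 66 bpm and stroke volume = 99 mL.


CO = HR * SV
CO = 66 * 99 / 1000
CO = 6.534 L/min


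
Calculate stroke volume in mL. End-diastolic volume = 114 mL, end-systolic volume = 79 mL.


SV = EDV - ESV
SV = 114 - 79
SV = 35 mL


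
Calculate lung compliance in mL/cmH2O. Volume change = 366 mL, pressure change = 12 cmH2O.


C = dV / dP
C = 366 / 12
C = 30.5 mL/cmH2O


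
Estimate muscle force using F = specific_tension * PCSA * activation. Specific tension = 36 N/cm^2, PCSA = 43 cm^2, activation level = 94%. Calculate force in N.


F = sigma * PCSA * activation
F = 36 * 43 * 0.94
F = 1455 N


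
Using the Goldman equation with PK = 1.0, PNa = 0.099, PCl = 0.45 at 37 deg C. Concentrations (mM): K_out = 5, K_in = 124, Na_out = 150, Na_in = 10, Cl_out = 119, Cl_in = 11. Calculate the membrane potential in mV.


Vm = (RT/F)*ln((PK*Ko + PNa*Nao + PCl*Cli)/(PK*Ki + PNa*Nai + PCl*Clo))
Numer = 24.8, Denom = 178.54
Vm = -52.75 mV


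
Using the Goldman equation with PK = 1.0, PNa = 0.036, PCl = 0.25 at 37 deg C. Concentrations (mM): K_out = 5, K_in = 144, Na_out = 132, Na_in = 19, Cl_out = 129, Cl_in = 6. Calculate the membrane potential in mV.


Vm = (RT/F)*ln((PK*Ko + PNa*Nao + PCl*Cli)/(PK*Ki + PNa*Nai + PCl*Clo))
Numer = 11.252, Denom = 176.934
Vm = -73.63 mV


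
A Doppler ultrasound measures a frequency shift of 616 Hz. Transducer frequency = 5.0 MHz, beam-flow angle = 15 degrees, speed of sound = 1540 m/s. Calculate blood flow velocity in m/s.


v = fd * c / (2 * f0 * cos(theta))
v = 616 * 1540 / (2 * 5.0000e+06 * cos(15))
v = 0.09821 m/s


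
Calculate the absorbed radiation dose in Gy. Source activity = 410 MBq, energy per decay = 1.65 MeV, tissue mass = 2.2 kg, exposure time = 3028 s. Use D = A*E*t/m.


A = 410 MBq = 4.1000e+08 Bq
E = 1.65 MeV = 2.6433e-13 J
D = A*E*t/m = 4.1000e+08*2.6433e-13*3028/2.2
D = 0.1492 Gy


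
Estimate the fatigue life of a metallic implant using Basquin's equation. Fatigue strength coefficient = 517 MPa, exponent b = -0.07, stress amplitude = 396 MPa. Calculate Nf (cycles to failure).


sigma_a = sigma_f' * (2Nf)^b
2Nf = (sigma_a/sigma_f')^(1/b)
2Nf = (396/517)^(1/-0.07)
2Nf = 45.10445
Nf = 22.55


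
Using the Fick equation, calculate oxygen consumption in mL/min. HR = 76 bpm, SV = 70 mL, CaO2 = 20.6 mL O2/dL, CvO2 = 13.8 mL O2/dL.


CO = HR*SV = 76*70/1000 = 5.32 L/min
a-v O2 diff = 20.6 - 13.8 = 6.8 mL/dL
VO2 = CO * (CaO2-CvO2) * 10 dL/L
VO2 = 5.32 * 6.8 * 10
VO2 = 361.8 mL/min


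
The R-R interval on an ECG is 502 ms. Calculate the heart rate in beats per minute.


HR = 60 / RR_interval(s)
RR = 502 ms = 0.502 s
HR = 60 / 0.502 = 119.5 bpm


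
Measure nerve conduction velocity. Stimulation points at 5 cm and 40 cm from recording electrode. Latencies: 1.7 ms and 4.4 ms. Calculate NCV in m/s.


Distance = (40 - 5) / 100 = 0.35 m
dt = (4.4 - 1.7) / 1000 = 0.0027 s
NCV = dist / dt = 129.6 m/s


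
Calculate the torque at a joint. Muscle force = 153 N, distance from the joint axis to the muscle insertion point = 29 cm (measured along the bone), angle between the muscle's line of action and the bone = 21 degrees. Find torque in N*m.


Torque = F * d * sin(theta)   (moment arm = d*sin(theta))
d = 29 cm = 0.29 m
Torque = 153 * 0.29 * sin(21)
Torque = 15.9 N*m


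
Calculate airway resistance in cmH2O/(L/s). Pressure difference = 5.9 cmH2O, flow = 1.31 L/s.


R = dP / flow
R = 5.9 / 1.31
R = 4.504 cmH2O/(L/s)


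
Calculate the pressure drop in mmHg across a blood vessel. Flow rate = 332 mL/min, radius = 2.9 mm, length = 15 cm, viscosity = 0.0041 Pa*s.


dP = 8*mu*L*Q / (pi*r^4)
Q = 332 mL/min = 5.53333e-06 m^3/s
dP = 122.521 Pa = 122.521 / 133.322 mmHg = 0.919 mmHg


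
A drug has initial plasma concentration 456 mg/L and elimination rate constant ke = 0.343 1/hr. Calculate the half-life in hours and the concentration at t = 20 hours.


t_half = ln(2) / ke = 0.693147 / 0.343 = 2.021 hr
C(t) = C0 * exp(-ke*t) = 456 * exp(-0.343*20)
C(20) = 0.4783 mg/L


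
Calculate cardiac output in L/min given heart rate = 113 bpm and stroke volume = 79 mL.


CO = HR * SV
CO = 113 * 79 / 1000
CO = 8.927 L/min


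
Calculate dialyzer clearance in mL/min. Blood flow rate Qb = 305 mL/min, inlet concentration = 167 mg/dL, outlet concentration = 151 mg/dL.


K = Qb * (Cb_in - Cb_out) / Cb_in
K = 305 * (167 - 151) / 167
K = 29.22 mL/min


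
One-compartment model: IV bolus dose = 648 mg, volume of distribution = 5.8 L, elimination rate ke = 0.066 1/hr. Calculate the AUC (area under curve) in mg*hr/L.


C0 = Dose/Vd = 648/5.8 = 111.724 mg/L
AUC = C0/ke = 111.724/0.066
AUC = 1693 mg*hr/L


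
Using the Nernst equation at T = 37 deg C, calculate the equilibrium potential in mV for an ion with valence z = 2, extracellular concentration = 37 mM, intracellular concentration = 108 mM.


E = (RT/(zF)) * ln(C_out/C_in)
T = 37 + 273.15 = 310.15 K
E = (8.314 * 310.15 / (2 * 96485)) * ln(37/108)
E = -14.31 mV


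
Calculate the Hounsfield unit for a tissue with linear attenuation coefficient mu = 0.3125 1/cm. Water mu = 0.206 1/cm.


HU = ((mu_tissue - mu_water) / mu_water) * 1000
HU = ((0.3125 - 0.206) / 0.206) * 1000
HU = 517


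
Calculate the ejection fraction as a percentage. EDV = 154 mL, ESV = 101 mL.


SV = EDV - ESV = 154 - 101 = 53 mL
EF = SV/EDV * 100 = 53/154 * 100
EF = 34.42%


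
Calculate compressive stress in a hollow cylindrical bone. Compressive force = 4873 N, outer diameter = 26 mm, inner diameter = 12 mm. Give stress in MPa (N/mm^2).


A = pi*(r_o^2 - r_i^2)
r_o = 13 mm, r_i = 6 mm
A = 417.832 mm^2
sigma = F/A = 4873 / 417.832
sigma = 11.66 MPa


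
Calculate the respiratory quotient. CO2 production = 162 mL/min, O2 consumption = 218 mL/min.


RQ = VCO2 / VO2
RQ = 162 / 218
RQ = 0.7431


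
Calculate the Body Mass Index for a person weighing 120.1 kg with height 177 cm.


BMI = weight / height^2
height = 177 cm = 1.77 m
BMI = 120.1 / 1.77^2
BMI = 38.34 kg/m^2


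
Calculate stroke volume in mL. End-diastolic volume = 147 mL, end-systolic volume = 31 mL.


SV = EDV - ESV
SV = 147 - 31
SV = 116 mL


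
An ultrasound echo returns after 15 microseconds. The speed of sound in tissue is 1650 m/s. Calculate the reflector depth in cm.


depth = c * t / 2
t = 15 us = 1.5000e-05 s
depth = 1650 * 1.5000e-05 / 2
depth = 0.012375 m = 1.2375 cm


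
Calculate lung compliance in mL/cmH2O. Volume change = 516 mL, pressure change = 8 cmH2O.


C = dV / dP
C = 516 / 8
C = 64.5 mL/cmH2O


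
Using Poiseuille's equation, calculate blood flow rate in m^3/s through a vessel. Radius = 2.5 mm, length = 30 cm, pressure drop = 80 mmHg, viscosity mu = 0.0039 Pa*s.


Q = pi*r^4*dP / (8*mu*L)
r = 0.0025 m, L = 0.3 m
dP = 80 mmHg = 10665.76 Pa
Q = 1.3984e-04 m^3/s


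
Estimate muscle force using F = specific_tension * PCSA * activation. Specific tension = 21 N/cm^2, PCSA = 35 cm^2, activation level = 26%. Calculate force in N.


F = sigma * PCSA * activation
F = 21 * 35 * 0.26
F = 191.1 N


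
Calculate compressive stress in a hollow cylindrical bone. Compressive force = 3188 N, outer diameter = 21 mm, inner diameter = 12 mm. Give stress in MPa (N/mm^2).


A = pi*(r_o^2 - r_i^2)
r_o = 10.5 mm, r_i = 6 mm
A = 233.263 mm^2
sigma = F/A = 3188 / 233.263
sigma = 13.67 MPa


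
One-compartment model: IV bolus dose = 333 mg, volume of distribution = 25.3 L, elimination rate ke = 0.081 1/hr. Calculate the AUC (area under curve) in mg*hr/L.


C0 = Dose/Vd = 333/25.3 = 13.1621 mg/L
AUC = C0/ke = 13.1621/0.081
AUC = 162.5 mg*hr/L


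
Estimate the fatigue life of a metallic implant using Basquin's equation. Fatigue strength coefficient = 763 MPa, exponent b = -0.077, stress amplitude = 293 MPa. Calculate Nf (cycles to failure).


sigma_a = sigma_f' * (2Nf)^b
2Nf = (sigma_a/sigma_f')^(1/b)
2Nf = (293/763)^(1/-0.077)
2Nf = 250116.18
Nf = 1.251e+05


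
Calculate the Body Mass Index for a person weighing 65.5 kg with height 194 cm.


BMI = weight / height^2
height = 194 cm = 1.94 m
BMI = 65.5 / 1.94^2
BMI = 17.4 kg/m^2


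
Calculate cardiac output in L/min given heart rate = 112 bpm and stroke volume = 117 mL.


CO = HR * SV
CO = 112 * 117 / 1000
CO = 13.1 L/min


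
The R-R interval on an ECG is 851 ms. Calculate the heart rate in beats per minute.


HR = 60 / RR_interval(s)
RR = 851 ms = 0.851 s
HR = 60 / 0.851 = 70.51 bpm


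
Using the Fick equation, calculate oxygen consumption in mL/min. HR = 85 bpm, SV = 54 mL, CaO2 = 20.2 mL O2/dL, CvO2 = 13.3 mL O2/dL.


CO = HR*SV = 85*54/1000 = 4.59 L/min
a-v O2 diff = 20.2 - 13.3 = 6.9 mL/dL
VO2 = CO * (CaO2-CvO2) * 10 dL/L
VO2 = 4.59 * 6.9 * 10
VO2 = 316.7 mL/min


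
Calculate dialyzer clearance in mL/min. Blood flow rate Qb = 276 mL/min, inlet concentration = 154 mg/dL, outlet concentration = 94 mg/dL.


K = Qb * (Cb_in - Cb_out) / Cb_in
K = 276 * (154 - 94) / 154
K = 107.5 mL/min


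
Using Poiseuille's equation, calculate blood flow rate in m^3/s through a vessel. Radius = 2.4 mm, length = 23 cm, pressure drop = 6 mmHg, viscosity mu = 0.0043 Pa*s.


Q = pi*r^4*dP / (8*mu*L)
r = 0.0024 m, L = 0.23 m
dP = 6 mmHg = 799.932 Pa
Q = 1.0538e-05 m^3/s


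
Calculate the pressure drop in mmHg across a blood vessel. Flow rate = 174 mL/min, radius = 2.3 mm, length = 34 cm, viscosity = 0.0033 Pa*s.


dP = 8*mu*L*Q / (pi*r^4)
Q = 174 mL/min = 2.9e-06 m^3/s
dP = 296.087 Pa = 296.087 / 133.322 mmHg = 2.221 mmHg


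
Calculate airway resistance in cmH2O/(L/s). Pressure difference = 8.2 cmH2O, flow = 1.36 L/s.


R = dP / flow
R = 8.2 / 1.36
R = 6.029 cmH2O/(L/s)


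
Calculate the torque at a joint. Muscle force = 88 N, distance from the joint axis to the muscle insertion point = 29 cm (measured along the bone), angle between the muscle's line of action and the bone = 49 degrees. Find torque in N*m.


Torque = F * d * sin(theta)   (moment arm = d*sin(theta))
d = 29 cm = 0.29 m
Torque = 88 * 0.29 * sin(49)
Torque = 19.26 N*m


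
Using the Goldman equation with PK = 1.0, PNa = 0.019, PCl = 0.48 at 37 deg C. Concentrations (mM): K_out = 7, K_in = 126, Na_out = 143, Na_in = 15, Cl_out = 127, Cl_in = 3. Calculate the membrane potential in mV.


Vm = (RT/F)*ln((PK*Ko + PNa*Nao + PCl*Cli)/(PK*Ki + PNa*Nai + PCl*Clo))
Numer = 11.157, Denom = 187.245
Vm = -75.37 mV


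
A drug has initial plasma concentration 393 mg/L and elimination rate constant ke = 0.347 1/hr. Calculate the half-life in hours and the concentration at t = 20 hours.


t_half = ln(2) / ke = 0.693147 / 0.347 = 1.998 hr
C(t) = C0 * exp(-ke*t) = 393 * exp(-0.347*20)
C(20) = 0.3805 mg/L


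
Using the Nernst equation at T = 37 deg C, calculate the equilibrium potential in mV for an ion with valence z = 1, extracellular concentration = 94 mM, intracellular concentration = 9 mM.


E = (RT/(zF)) * ln(C_out/C_in)
T = 37 + 273.15 = 310.15 K
E = (8.314 * 310.15 / (1 * 96485)) * ln(94/9)
E = 62.7 mV


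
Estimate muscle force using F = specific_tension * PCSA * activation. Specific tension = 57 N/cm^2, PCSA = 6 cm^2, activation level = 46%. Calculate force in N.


F = sigma * PCSA * activation
F = 57 * 6 * 0.46
F = 157.3 N


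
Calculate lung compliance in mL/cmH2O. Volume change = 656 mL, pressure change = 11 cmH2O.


C = dV / dP
C = 656 / 11
C = 59.64 mL/cmH2O


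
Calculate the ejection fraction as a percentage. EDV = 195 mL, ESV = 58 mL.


SV = EDV - ESV = 195 - 58 = 137 mL
EF = SV/EDV * 100 = 137/195 * 100
EF = 70.26%


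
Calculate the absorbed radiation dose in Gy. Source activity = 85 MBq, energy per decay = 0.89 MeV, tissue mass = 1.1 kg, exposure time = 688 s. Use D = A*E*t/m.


A = 85 MBq = 8.5000e+07 Bq
E = 0.89 MeV = 1.42578e-13 J
D = A*E*t/m = 8.5000e+07*1.42578e-13*688/1.1
D = 0.00758 Gy


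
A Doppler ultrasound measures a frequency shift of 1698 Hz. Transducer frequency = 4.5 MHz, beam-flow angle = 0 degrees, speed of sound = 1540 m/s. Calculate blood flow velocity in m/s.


v = fd * c / (2 * f0 * cos(theta))
v = 1698 * 1540 / (2 * 4.5000e+06 * cos(0))
v = 0.2905 m/s


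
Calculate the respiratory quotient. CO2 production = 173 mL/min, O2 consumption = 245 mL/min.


RQ = VCO2 / VO2
RQ = 173 / 245
RQ = 0.7061


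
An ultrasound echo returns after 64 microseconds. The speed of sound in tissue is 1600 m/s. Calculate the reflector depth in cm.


depth = c * t / 2
t = 64 us = 6.4000e-05 s
depth = 1600 * 6.4000e-05 / 2
depth = 0.0512 m = 5.12 cm


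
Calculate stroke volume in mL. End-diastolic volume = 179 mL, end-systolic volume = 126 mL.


SV = EDV - ESV
SV = 179 - 126
SV = 53 mL


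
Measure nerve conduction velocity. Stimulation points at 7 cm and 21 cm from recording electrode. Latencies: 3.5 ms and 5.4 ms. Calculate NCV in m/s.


Distance = (21 - 7) / 100 = 0.14 m
dt = (5.4 - 3.5) / 1000 = 0.0019 s
NCV = dist / dt = 73.68 m/s


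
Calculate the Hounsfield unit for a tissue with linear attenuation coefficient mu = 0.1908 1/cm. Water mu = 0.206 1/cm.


HU = ((mu_tissue - mu_water) / mu_water) * 1000
HU = ((0.1908 - 0.206) / 0.206) * 1000
HU = -73.79


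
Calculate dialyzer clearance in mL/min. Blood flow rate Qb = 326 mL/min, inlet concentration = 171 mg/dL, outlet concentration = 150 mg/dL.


K = Qb * (Cb_in - Cb_out) / Cb_in
K = 326 * (171 - 150) / 171
K = 40.04 mL/min


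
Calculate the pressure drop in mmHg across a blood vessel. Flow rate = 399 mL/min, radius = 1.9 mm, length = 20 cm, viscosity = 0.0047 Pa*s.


dP = 8*mu*L*Q / (pi*r^4)
Q = 399 mL/min = 6.65e-06 m^3/s
dP = 1221.45 Pa = 1221.45 / 133.322 mmHg = 9.162 mmHg


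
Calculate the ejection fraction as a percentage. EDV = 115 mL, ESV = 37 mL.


SV = EDV - ESV = 115 - 37 = 78 mL
EF = SV/EDV * 100 = 78/115 * 100
EF = 67.83%


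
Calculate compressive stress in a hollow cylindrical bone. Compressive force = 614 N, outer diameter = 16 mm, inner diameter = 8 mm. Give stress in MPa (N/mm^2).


A = pi*(r_o^2 - r_i^2)
r_o = 8 mm, r_i = 4 mm
A = 150.796 mm^2
sigma = F/A = 614 / 150.796
sigma = 4.072 MPa


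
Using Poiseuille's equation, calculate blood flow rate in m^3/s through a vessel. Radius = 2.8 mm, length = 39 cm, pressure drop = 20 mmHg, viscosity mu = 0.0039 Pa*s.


Q = pi*r^4*dP / (8*mu*L)
r = 0.0028 m, L = 0.39 m
dP = 20 mmHg = 2666.44 Pa
Q = 4.2315e-05 m^3/s


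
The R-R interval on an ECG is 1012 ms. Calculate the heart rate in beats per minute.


HR = 60 / RR_interval(s)
RR = 1012 ms = 1.012 s
HR = 60 / 1.012 = 59.29 bpm


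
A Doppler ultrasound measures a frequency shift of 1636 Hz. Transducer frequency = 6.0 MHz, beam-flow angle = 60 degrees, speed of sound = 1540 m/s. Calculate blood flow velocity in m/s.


v = fd * c / (2 * f0 * cos(theta))
v = 1636 * 1540 / (2 * 6.0000e+06 * cos(60))
v = 0.4199 m/s


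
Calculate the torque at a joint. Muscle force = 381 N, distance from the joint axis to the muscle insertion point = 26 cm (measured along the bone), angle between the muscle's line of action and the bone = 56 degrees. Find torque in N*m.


Torque = F * d * sin(theta)   (moment arm = d*sin(theta))
d = 26 cm = 0.26 m
Torque = 381 * 0.26 * sin(56)
Torque = 82.12 N*m


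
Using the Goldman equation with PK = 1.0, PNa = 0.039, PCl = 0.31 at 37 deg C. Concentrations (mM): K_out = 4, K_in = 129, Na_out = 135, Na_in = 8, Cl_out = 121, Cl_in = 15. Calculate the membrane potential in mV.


Vm = (RT/F)*ln((PK*Ko + PNa*Nao + PCl*Cli)/(PK*Ki + PNa*Nai + PCl*Clo))
Numer = 13.915, Denom = 166.822
Vm = -66.38 mV


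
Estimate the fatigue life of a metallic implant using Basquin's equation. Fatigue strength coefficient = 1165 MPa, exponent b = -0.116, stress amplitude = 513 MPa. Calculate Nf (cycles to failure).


sigma_a = sigma_f' * (2Nf)^b
2Nf = (sigma_a/sigma_f')^(1/b)
2Nf = (513/1165)^(1/-0.116)
2Nf = 1176.9647
Nf = 588.5


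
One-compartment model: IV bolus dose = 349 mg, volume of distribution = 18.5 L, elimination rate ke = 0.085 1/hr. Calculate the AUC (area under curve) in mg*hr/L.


C0 = Dose/Vd = 349/18.5 = 18.8649 mg/L
AUC = C0/ke = 18.8649/0.085
AUC = 221.9 mg*hr/L


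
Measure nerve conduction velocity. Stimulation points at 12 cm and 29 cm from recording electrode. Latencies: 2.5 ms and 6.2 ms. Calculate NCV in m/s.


Distance = (29 - 12) / 100 = 0.17 m
dt = (6.2 - 2.5) / 1000 = 0.0037 s
NCV = dist / dt = 45.95 m/s


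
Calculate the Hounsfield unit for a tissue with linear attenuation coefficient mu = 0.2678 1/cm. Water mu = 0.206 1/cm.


HU = ((mu_tissue - mu_water) / mu_water) * 1000
HU = ((0.2678 - 0.206) / 0.206) * 1000
HU = 300


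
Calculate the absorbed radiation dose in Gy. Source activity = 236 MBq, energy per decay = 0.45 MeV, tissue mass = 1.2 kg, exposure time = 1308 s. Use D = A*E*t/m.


A = 236 MBq = 2.3600e+08 Bq
E = 0.45 MeV = 7.209e-14 J
D = A*E*t/m = 2.3600e+08*7.209e-14*1308/1.2
D = 0.01854 Gy


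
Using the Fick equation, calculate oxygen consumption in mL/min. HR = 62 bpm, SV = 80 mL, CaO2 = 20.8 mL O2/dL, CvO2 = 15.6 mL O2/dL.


CO = HR*SV = 62*80/1000 = 4.96 L/min
a-v O2 diff = 20.8 - 15.6 = 5.2 mL/dL
VO2 = CO * (CaO2-CvO2) * 10 dL/L
VO2 = 4.96 * 5.2 * 10
VO2 = 257.9 mL/min


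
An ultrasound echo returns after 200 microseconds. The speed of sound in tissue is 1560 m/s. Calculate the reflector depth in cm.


depth = c * t / 2
t = 200 us = 2.0000e-04 s
depth = 1560 * 2.0000e-04 / 2
depth = 0.156 m = 15.6 cm


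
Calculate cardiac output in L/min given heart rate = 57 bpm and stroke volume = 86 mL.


CO = HR * SV
CO = 57 * 86 / 1000
CO = 4.902 L/min


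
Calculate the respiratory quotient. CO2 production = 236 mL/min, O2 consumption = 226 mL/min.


RQ = VCO2 / VO2
RQ = 236 / 226
RQ = 1.044


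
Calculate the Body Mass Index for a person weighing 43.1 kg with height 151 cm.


BMI = weight / height^2
height = 151 cm = 1.51 m
BMI = 43.1 / 1.51^2
BMI = 18.9 kg/m^2


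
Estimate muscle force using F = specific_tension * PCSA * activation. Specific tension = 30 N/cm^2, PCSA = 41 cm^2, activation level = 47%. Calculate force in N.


F = sigma * PCSA * activation
F = 30 * 41 * 0.47
F = 578.1 N


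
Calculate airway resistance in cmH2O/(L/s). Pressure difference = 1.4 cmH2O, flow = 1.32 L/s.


R = dP / flow
R = 1.4 / 1.32
R = 1.061 cmH2O/(L/s)


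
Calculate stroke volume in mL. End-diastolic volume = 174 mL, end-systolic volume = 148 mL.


SV = EDV - ESV
SV = 174 - 148
SV = 26 mL


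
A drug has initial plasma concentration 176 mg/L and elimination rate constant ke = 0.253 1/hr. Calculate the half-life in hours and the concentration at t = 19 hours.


t_half = ln(2) / ke = 0.693147 / 0.253 = 2.74 hr
C(t) = C0 * exp(-ke*t) = 176 * exp(-0.253*19)
C(19) = 1.438 mg/L


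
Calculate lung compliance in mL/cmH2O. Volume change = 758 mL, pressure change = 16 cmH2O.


C = dV / dP
C = 758 / 16
C = 47.38 mL/cmH2O


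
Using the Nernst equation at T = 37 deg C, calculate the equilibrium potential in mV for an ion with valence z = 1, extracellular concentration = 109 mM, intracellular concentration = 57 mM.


E = (RT/(zF)) * ln(C_out/C_in)
T = 37 + 273.15 = 310.15 K
E = (8.314 * 310.15 / (1 * 96485)) * ln(109/57)
E = 17.33 mV


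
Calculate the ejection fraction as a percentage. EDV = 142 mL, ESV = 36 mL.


SV = EDV - ESV = 142 - 36 = 106 mL
EF = SV/EDV * 100 = 106/142 * 100
EF = 74.65%


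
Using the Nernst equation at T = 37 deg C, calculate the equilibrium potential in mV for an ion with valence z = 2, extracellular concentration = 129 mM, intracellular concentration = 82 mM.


E = (RT/(zF)) * ln(C_out/C_in)
T = 37 + 273.15 = 310.15 K
E = (8.314 * 310.15 / (2 * 96485)) * ln(129/82)
E = 6.055 mV


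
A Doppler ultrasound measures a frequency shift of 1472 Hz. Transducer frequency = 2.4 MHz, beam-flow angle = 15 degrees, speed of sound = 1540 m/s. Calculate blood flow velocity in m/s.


v = fd * c / (2 * f0 * cos(theta))
v = 1472 * 1540 / (2 * 2.4000e+06 * cos(15))
v = 0.4889 m/s


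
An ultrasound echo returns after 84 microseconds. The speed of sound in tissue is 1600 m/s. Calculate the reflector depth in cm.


depth = c * t / 2
t = 84 us = 8.4000e-05 s
depth = 1600 * 8.4000e-05 / 2
depth = 0.0672 m = 6.72 cm


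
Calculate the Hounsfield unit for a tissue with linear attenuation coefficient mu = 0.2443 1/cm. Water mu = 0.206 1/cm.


HU = ((mu_tissue - mu_water) / mu_water) * 1000
HU = ((0.2443 - 0.206) / 0.206) * 1000
HU = 185.9


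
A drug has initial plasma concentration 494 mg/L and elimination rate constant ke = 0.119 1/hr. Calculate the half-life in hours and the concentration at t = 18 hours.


t_half = ln(2) / ke = 0.693147 / 0.119 = 5.825 hr
C(t) = C0 * exp(-ke*t) = 494 * exp(-0.119*18)
C(18) = 58.01 mg/L


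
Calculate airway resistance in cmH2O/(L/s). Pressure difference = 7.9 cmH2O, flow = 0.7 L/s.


R = dP / flow
R = 7.9 / 0.7
R = 11.29 cmH2O/(L/s)


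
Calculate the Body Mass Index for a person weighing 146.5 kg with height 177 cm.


BMI = weight / height^2
height = 177 cm = 1.77 m
BMI = 146.5 / 1.77^2
BMI = 46.76 kg/m^2


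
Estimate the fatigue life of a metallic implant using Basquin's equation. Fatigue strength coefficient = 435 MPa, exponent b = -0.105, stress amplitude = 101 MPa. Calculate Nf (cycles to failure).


sigma_a = sigma_f' * (2Nf)^b
2Nf = (sigma_a/sigma_f')^(1/b)
2Nf = (101/435)^(1/-0.105)
2Nf = 1095706.2
Nf = 5.479e+05


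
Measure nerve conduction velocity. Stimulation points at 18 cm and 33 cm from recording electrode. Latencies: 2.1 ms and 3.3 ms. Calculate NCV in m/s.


Distance = (33 - 18) / 100 = 0.15 m
dt = (3.3 - 2.1) / 1000 = 0.0012 s
NCV = dist / dt = 125 m/s


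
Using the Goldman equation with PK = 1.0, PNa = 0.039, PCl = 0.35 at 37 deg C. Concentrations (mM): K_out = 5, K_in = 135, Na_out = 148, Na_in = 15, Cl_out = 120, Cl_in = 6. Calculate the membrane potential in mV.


Vm = (RT/F)*ln((PK*Ko + PNa*Nao + PCl*Cli)/(PK*Ki + PNa*Nai + PCl*Clo))
Numer = 12.872, Denom = 177.585
Vm = -70.14 mV


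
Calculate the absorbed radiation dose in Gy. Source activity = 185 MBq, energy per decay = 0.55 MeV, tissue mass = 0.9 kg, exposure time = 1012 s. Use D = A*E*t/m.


A = 185 MBq = 1.8500e+08 Bq
E = 0.55 MeV = 8.811e-14 J
D = A*E*t/m = 1.8500e+08*8.811e-14*1012/0.9
D = 0.01833 Gy


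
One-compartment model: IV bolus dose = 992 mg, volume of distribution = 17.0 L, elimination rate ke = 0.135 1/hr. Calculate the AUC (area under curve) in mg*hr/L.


C0 = Dose/Vd = 992/17.0 = 58.3529 mg/L
AUC = C0/ke = 58.3529/0.135
AUC = 432.2 mg*hr/L


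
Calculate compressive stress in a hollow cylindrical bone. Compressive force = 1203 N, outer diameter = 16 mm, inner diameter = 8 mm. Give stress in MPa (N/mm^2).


A = pi*(r_o^2 - r_i^2)
r_o = 8 mm, r_i = 4 mm
A = 150.796 mm^2
sigma = F/A = 1203 / 150.796
sigma = 7.978 MPa


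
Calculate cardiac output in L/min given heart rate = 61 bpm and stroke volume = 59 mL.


CO = HR * SV
CO = 61 * 59 / 1000
CO = 3.599 L/min


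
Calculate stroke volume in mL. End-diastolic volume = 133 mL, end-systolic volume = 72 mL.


SV = EDV - ESV
SV = 133 - 72
SV = 61 mL


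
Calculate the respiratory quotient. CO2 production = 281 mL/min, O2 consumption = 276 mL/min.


RQ = VCO2 / VO2
RQ = 281 / 276
RQ = 1.018


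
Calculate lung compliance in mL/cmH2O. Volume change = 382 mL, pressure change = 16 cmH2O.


C = dV / dP
C = 382 / 16
C = 23.88 mL/cmH2O


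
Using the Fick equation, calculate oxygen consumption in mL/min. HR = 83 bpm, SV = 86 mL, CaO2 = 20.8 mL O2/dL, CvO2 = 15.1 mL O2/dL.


CO = HR*SV = 83*86/1000 = 7.138 L/min
a-v O2 diff = 20.8 - 15.1 = 5.7 mL/dL
VO2 = CO * (CaO2-CvO2) * 10 dL/L
VO2 = 7.138 * 5.7 * 10
VO2 = 406.9 mL/min


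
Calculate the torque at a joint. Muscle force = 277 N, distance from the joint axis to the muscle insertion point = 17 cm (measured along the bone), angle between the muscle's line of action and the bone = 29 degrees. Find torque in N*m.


Torque = F * d * sin(theta)   (moment arm = d*sin(theta))
d = 17 cm = 0.17 m
Torque = 277 * 0.17 * sin(29)
Torque = 22.83 N*m


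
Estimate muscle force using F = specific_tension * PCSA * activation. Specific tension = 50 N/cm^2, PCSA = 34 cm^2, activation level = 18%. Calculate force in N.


F = sigma * PCSA * activation
F = 50 * 34 * 0.18
F = 306 N


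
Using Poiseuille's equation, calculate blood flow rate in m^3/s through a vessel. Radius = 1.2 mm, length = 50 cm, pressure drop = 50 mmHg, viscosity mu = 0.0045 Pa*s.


Q = pi*r^4*dP / (8*mu*L)
r = 0.0012 m, L = 0.5 m
dP = 50 mmHg = 6666.1 Pa
Q = 2.4125e-06 m^3/s


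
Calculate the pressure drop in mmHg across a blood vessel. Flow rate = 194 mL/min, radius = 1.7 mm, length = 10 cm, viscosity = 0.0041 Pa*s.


dP = 8*mu*L*Q / (pi*r^4)
Q = 194 mL/min = 3.23333e-06 m^3/s
dP = 404.183 Pa = 404.183 / 133.322 mmHg = 3.032 mmHg


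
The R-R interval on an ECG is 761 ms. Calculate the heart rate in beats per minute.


HR = 60 / RR_interval(s)
RR = 761 ms = 0.761 s
HR = 60 / 0.761 = 78.84 bpm


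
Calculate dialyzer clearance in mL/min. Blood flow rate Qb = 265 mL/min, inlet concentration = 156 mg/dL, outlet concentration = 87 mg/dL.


K = Qb * (Cb_in - Cb_out) / Cb_in
K = 265 * (156 - 87) / 156
K = 117.2 mL/min


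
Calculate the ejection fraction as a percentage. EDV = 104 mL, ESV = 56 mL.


SV = EDV - ESV = 104 - 56 = 48 mL
EF = SV/EDV * 100 = 48/104 * 100
EF = 46.15%


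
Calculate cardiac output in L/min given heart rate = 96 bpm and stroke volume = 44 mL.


CO = HR * SV
CO = 96 * 44 / 1000
CO = 4.224 L/min


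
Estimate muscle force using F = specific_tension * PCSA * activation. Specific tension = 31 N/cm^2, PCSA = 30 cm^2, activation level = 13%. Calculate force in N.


F = sigma * PCSA * activation
F = 31 * 30 * 0.13
F = 120.9 N


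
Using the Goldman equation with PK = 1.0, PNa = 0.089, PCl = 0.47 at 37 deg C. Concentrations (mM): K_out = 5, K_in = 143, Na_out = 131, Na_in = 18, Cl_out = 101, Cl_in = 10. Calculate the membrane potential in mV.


Vm = (RT/F)*ln((PK*Ko + PNa*Nao + PCl*Cli)/(PK*Ki + PNa*Nai + PCl*Clo))
Numer = 21.359, Denom = 192.072
Vm = -58.7 mV


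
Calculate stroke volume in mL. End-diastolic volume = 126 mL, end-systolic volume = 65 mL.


SV = EDV - ESV
SV = 126 - 65
SV = 61 mL


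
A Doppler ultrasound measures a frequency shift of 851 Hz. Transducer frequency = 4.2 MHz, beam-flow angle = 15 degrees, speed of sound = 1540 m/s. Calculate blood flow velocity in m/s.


v = fd * c / (2 * f0 * cos(theta))
v = 851 * 1540 / (2 * 4.2000e+06 * cos(15))
v = 0.1615 m/s


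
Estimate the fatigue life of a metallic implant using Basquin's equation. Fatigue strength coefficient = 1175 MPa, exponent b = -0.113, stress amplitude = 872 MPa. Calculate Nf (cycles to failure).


sigma_a = sigma_f' * (2Nf)^b
2Nf = (sigma_a/sigma_f')^(1/b)
2Nf = (872/1175)^(1/-0.113)
2Nf = 14.002543
Nf = 7.001


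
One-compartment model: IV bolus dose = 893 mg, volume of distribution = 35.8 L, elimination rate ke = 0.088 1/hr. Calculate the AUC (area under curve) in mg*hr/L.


C0 = Dose/Vd = 893/35.8 = 24.9441 mg/L
AUC = C0/ke = 24.9441/0.088
AUC = 283.5 mg*hr/L


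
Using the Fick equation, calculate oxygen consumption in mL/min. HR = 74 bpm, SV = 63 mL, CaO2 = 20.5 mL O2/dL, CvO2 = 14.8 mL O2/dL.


CO = HR*SV = 74*63/1000 = 4.662 L/min
a-v O2 diff = 20.5 - 14.8 = 5.7 mL/dL
VO2 = CO * (CaO2-CvO2) * 10 dL/L
VO2 = 4.662 * 5.7 * 10
VO2 = 265.7 mL/min


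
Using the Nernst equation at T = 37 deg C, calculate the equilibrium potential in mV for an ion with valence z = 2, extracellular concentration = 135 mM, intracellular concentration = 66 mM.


E = (RT/(zF)) * ln(C_out/C_in)
T = 37 + 273.15 = 310.15 K
E = (8.314 * 310.15 / (2 * 96485)) * ln(135/66)
E = 9.563 mV


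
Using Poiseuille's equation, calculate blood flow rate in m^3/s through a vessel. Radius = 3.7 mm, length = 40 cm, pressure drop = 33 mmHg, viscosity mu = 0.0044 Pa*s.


Q = pi*r^4*dP / (8*mu*L)
r = 0.0037 m, L = 0.4 m
dP = 33 mmHg = 4399.626 Pa
Q = 1.8398e-04 m^3/s


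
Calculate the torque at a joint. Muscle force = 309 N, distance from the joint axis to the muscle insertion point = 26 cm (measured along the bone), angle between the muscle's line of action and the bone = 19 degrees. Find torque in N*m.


Torque = F * d * sin(theta)   (moment arm = d*sin(theta))
d = 26 cm = 0.26 m
Torque = 309 * 0.26 * sin(19)
Torque = 26.16 N*m


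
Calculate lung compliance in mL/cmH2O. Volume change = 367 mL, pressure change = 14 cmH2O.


C = dV / dP
C = 367 / 14
C = 26.21 mL/cmH2O


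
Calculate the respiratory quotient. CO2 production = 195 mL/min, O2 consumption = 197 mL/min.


RQ = VCO2 / VO2
RQ = 195 / 197
RQ = 0.9898


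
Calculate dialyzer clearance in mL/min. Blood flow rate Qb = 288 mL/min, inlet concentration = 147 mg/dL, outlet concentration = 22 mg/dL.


K = Qb * (Cb_in - Cb_out) / Cb_in
K = 288 * (147 - 22) / 147
K = 244.9 mL/min


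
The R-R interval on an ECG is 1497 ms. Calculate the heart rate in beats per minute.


HR = 60 / RR_interval(s)
RR = 1497 ms = 1.497 s
HR = 60 / 1.497 = 40.08 bpm


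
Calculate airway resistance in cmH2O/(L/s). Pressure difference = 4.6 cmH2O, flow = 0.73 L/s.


R = dP / flow
R = 4.6 / 0.73
R = 6.301 cmH2O/(L/s)


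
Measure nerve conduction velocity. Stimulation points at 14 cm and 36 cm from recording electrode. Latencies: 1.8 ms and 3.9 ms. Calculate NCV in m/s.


Distance = (36 - 14) / 100 = 0.22 m
dt = (3.9 - 1.8) / 1000 = 0.0021 s
NCV = dist / dt = 104.8 m/s


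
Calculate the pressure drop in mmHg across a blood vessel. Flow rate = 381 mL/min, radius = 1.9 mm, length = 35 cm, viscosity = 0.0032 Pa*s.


dP = 8*mu*L*Q / (pi*r^4)
Q = 381 mL/min = 6.35e-06 m^3/s
dP = 1389.69 Pa = 1389.69 / 133.322 mmHg = 10.42 mmHg


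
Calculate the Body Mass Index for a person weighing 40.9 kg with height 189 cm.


BMI = weight / height^2
height = 189 cm = 1.89 m
BMI = 40.9 / 1.89^2
BMI = 11.45 kg/m^2


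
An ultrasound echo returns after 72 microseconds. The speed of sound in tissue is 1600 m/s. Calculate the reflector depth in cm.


depth = c * t / 2
t = 72 us = 7.2000e-05 s
depth = 1600 * 7.2000e-05 / 2
depth = 0.0576 m = 5.76 cm


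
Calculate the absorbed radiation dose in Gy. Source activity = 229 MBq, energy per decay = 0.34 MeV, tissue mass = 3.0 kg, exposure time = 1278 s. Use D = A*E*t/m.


A = 229 MBq = 2.2900e+08 Bq
E = 0.34 MeV = 5.4468e-14 J
D = A*E*t/m = 2.2900e+08*5.4468e-14*1278/3.0
D = 0.005314 Gy


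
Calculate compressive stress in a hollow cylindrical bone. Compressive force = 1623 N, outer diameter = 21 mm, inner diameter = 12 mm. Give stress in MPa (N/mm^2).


A = pi*(r_o^2 - r_i^2)
r_o = 10.5 mm, r_i = 6 mm
A = 233.263 mm^2
sigma = F/A = 1623 / 233.263
sigma = 6.958 MPa


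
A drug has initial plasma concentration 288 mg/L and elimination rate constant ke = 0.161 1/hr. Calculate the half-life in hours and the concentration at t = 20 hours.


t_half = ln(2) / ke = 0.693147 / 0.161 = 4.305 hr
C(t) = C0 * exp(-ke*t) = 288 * exp(-0.161*20)
C(20) = 11.51 mg/L


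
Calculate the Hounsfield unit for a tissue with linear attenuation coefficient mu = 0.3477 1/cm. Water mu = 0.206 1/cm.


HU = ((mu_tissue - mu_water) / mu_water) * 1000
HU = ((0.3477 - 0.206) / 0.206) * 1000
HU = 687.9


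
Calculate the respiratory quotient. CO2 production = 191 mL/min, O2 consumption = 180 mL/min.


RQ = VCO2 / VO2
RQ = 191 / 180
RQ = 1.061


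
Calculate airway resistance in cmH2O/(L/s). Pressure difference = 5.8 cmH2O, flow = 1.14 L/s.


R = dP / flow
R = 5.8 / 1.14
R = 5.088 cmH2O/(L/s)


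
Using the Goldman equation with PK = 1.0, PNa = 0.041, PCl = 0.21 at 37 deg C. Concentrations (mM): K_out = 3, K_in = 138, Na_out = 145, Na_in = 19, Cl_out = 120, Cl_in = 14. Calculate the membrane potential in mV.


Vm = (RT/F)*ln((PK*Ko + PNa*Nao + PCl*Cli)/(PK*Ki + PNa*Nai + PCl*Clo))
Numer = 11.885, Denom = 163.979
Vm = -70.14 mV


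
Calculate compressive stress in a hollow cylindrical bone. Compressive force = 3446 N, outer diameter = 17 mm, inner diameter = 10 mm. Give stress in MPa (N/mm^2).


A = pi*(r_o^2 - r_i^2)
r_o = 8.5 mm, r_i = 5 mm
A = 148.44 mm^2
sigma = F/A = 3446 / 148.44
sigma = 23.21 MPa


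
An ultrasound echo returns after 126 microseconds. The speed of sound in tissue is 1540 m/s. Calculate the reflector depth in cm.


depth = c * t / 2
t = 126 us = 1.2600e-04 s
depth = 1540 * 1.2600e-04 / 2
depth = 0.09702 m = 9.702 cm


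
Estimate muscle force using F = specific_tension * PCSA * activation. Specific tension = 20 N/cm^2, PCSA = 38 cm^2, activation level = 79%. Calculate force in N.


F = sigma * PCSA * activation
F = 20 * 38 * 0.79
F = 600.4 N


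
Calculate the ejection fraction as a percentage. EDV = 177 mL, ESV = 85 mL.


SV = EDV - ESV = 177 - 85 = 92 mL
EF = SV/EDV * 100 = 92/177 * 100
EF = 51.98%


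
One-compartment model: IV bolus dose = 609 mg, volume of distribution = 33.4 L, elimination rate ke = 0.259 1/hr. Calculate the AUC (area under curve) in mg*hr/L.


C0 = Dose/Vd = 609/33.4 = 18.2335 mg/L
AUC = C0/ke = 18.2335/0.259
AUC = 70.4 mg*hr/L


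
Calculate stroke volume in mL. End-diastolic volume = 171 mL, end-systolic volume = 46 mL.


SV = EDV - ESV
SV = 171 - 46
SV = 125 mL


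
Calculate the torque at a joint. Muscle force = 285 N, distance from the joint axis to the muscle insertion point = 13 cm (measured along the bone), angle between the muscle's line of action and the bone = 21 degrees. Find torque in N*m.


Torque = F * d * sin(theta)   (moment arm = d*sin(theta))
d = 13 cm = 0.13 m
Torque = 285 * 0.13 * sin(21)
Torque = 13.28 N*m


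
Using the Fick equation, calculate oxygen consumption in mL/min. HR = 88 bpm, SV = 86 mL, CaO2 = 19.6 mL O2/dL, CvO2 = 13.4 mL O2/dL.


CO = HR*SV = 88*86/1000 = 7.568 L/min
a-v O2 diff = 19.6 - 13.4 = 6.2 mL/dL
VO2 = CO * (CaO2-CvO2) * 10 dL/L
VO2 = 7.568 * 6.2 * 10
VO2 = 469.2 mL/min


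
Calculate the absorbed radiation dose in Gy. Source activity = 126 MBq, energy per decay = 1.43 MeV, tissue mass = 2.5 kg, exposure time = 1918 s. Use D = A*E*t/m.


A = 126 MBq = 1.2600e+08 Bq
E = 1.43 MeV = 2.29086e-13 J
D = A*E*t/m = 1.2600e+08*2.29086e-13*1918/2.5
D = 0.02215 Gy


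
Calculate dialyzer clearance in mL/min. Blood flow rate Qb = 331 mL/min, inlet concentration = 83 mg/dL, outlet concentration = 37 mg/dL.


K = Qb * (Cb_in - Cb_out) / Cb_in
K = 331 * (83 - 37) / 83
K = 183.4 mL/min


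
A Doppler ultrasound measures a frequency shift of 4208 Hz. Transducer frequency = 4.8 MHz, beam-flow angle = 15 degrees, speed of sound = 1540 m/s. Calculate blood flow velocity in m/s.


v = fd * c / (2 * f0 * cos(theta))
v = 4208 * 1540 / (2 * 4.8000e+06 * cos(15))
v = 0.6988 m/s


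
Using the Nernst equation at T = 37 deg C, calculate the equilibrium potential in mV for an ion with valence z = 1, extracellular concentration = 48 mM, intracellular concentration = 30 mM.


E = (RT/(zF)) * ln(C_out/C_in)
T = 37 + 273.15 = 310.15 K
E = (8.314 * 310.15 / (1 * 96485)) * ln(48/30)
E = 12.56 mV
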